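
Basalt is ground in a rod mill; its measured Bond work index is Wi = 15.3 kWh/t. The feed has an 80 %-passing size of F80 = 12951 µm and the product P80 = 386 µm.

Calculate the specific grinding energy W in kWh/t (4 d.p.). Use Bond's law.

W = 10·Wi·[P80^(−½) − F80^(−½)]
1/√386 = 0.050899;  1/√12951 = 0.008787
W = 10·15.3·(0.050899 − 0.008787) = 6.4431 kWh/t

W = 6.4431 kWh/t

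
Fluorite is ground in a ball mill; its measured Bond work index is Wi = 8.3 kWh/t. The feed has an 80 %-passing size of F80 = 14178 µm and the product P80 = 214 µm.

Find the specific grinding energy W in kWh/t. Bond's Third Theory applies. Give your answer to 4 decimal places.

W = 4.9767 kWh/t

W = 10 Wi (1/√P80 − 1/√F80)  [Bond]
1/√214 = 0.068359;  1/√14178 = 0.008398
W = 10·8.3·(0.068359 − 0.008398) = 4.9767 kWh/t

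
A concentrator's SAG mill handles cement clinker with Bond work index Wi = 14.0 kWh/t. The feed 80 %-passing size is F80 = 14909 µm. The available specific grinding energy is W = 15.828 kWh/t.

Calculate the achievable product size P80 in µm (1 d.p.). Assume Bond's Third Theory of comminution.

W = 10·Wi·[P80^(−½) − F80^(−½)]
⇒ 1/√P80 = W/(10·Wi) + 1/√F80
  = 15.8280/(10·14.0) + 1/√14909 = 0.113057 + 0.008190 = 0.121247
P80 = (1/0.121247)² = 8.2476² = 68.02 µm

P80 = 68.0 µm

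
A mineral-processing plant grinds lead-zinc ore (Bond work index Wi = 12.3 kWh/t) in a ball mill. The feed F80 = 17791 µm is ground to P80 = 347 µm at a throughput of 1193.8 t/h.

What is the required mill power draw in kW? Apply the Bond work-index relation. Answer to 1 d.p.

Bond:  W = 10 Wi (1/√P − 1/√F)
W = 10·12.3·(1/√347 − 1/√17791) = 10·12.3·(0.046186) = 5.6808 kWh/t
P = W·T = 5.6808·1193.8 = 6781.8 kW

P = 6781.8 kW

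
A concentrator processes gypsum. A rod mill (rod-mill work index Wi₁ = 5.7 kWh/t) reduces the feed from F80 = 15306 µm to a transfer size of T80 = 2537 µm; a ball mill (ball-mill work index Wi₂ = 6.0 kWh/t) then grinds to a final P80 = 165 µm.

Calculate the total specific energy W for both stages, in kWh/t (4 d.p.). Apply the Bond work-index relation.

W = 4.1507 kWh/t

W = 10·Wi·(P80^(-½) − F80^(-½))
Stage 1 (15306→2537 µm, Wi₁=5.7): W₁ = 10·5.7·(0.019854 − 0.008083) = 0.6709 kWh/t
Stage 2 (2537→165 µm, Wi₂=6.0): W₂ = 10·6.0·(0.077850 − 0.019854) = 3.4798 kWh/t
W = W₁ + W₂ = 0.6709 + 3.4798 = 4.1507 kWh/t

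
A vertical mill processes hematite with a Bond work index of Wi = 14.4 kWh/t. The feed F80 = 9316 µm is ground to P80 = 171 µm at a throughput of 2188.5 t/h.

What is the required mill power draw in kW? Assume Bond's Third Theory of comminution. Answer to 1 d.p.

W = 10 Wi / √P80 − 10 Wi / √F80
W = 10·14.4·(1/√171 − 1/√9316) = 10·14.4·(0.066111) = 9.5200 kWh/t
P = W·T = 9.5200·2188.5 = 20834.6 kW

P = 20834.6 kW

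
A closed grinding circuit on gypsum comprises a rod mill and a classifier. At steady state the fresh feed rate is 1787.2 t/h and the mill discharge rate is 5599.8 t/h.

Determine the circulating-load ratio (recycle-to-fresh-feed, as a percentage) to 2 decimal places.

CL = 213.33 %

Steady state: M = F + R.
R = M − F = 5599.8 − 1787.2 = 3812.6 t/h
CL = 100·R/F = 100·3812.6/1787.2 = 213.33 %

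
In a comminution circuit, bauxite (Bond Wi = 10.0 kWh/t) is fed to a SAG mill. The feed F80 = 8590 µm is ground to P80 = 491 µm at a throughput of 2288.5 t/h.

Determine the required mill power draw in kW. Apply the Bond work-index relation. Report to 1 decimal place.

P = 7858.7 kW

W = 10 Wi (P80^-0.5 − F80^-0.5)
W = 10·10.0·(1/√491 − 1/√8590) = 10·10.0·(0.034340) = 3.4340 kWh/t
Mill draw = 3.4340 × 2288.5 = 7858.7 kW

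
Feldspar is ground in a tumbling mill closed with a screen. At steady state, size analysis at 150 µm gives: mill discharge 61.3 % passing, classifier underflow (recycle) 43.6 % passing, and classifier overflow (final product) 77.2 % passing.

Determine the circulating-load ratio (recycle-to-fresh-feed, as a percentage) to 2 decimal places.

CL = 89.83 %

Let r = R/F. Size balance at 150 µm:
(1+r)d = ru + o → r = (o−d)/(d−u)
r = (77.2 − 61.3)/(61.3 − 43.6) = 15.9/17.7 = 0.8983
CL = 100·r = 89.83 %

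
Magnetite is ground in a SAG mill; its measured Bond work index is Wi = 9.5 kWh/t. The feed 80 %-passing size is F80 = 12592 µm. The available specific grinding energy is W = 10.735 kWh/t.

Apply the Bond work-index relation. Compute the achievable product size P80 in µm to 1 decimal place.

W = 10·Wi·(P80^(-½) − F80^(-½))
P80^-0.5 = F80^-0.5 + W/(10 Wi)
  = 10.7350/(10·9.5) + 1/√12592 = 0.113000 + 0.008912 = 0.121912
P80 = (1/0.121912)² = 8.2027² = 67.28 µm

P80 = 67.3 µm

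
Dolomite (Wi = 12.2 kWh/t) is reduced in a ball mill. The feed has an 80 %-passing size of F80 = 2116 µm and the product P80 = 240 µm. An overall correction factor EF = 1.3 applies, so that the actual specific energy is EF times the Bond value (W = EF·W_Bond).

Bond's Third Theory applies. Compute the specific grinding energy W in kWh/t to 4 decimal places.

W = 6.7898 kWh/t

W = 10·Wi·(P80^(-½) − F80^(-½))
1/√240 = 0.064550;  1/√2116 = 0.021739
W = 10·12.2·(0.064550 − 0.021739) = 5.2229 kWh/t
Apply correction: 5.2229 × 1.3 = 6.7898 kWh/t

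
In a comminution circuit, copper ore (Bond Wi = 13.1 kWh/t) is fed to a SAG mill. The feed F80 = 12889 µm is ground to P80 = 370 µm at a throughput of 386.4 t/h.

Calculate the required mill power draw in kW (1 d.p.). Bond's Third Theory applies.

W = 10 Wi (P80^-0.5 − F80^-0.5)
W = 10·13.1·(1/√370 − 1/√12889) = 10·13.1·(0.043179) = 5.6565 kWh/t
P_mill = W·ṁ = 5.6565·386.4 = 2185.7 kW

P = 2185.7 kW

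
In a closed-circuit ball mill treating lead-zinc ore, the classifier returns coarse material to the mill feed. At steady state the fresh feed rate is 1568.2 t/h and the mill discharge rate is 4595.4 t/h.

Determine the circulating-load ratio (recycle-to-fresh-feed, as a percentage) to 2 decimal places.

Mill node: discharge = fresh + recycle.
R = M − F = 4595.4 − 1568.2 = 3027.2 t/h
CL = 100·R/F = 100·3027.2/1568.2 = 193.04 %

CL = 193.04 %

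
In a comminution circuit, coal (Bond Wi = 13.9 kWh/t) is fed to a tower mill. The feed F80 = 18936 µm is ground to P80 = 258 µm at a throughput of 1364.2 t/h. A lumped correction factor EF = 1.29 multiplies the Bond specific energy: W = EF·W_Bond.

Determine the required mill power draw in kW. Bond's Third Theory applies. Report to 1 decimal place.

W = 10·Wi·(P80^(-½) − F80^(-½))
W = 10·13.9·(1/√258 − 1/√18936) = 10·13.9·(0.054990) = 7.6436 kWh/t
Corrected W = EF·W_Bond = 1.29·7.6436 = 9.8603 kWh/t
P = W·T = 9.8603·1364.2 = 13451.4 kW

P = 13451.4 kW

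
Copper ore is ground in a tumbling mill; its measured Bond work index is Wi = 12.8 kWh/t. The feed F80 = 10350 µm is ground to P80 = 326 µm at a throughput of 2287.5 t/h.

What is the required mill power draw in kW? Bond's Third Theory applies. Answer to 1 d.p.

P = 13338.6 kW

W = 10 Wi (1/√P80 − 1/√F80)  [Bond]
W = 10·12.8·(1/√326 − 1/√10350) = 10·12.8·(0.045555) = 5.8311 kWh/t
Power = W × throughput = 5.8311 kWh/t × 2287.5 t/h = 13338.6 kW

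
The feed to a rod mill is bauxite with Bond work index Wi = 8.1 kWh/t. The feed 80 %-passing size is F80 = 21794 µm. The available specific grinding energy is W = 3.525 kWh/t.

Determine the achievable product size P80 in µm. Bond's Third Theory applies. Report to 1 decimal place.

W = 10 Wi (1/√P80 − 1/√F80)  [Bond]
⇒ 1/√P80 = W/(10·Wi) + 1/√F80
  = 3.5250/(10·8.1) + 1/√21794 = 0.043519 + 0.006774 = 0.050292
P80 = (1/0.050292)² = 19.8838² = 395.36 µm

P80 = 395.4 µm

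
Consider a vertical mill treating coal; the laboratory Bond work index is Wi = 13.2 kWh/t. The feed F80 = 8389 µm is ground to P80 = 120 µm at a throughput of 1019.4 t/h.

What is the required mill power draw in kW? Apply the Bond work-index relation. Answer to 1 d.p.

P = 10814.5 kW

Bond:  W = 10 Wi (1/√P − 1/√F)
W = 10·13.2·(1/√120 − 1/√8389) = 10·13.2·(0.080369) = 10.6087 kWh/t
P = W·T = 10.6087·1019.4 = 10814.5 kW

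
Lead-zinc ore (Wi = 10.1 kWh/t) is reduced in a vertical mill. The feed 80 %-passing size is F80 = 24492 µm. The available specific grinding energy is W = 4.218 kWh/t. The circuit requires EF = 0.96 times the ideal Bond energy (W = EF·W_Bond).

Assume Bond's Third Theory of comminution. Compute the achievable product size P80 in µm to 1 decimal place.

P80 = 401.7 µm

W = 10 Wi / √P80 − 10 Wi / √F80
W_Bond = W / EF = 4.218 / 0.96 = 4.3937 kWh/t
P80^-0.5 = F80^-0.5 + W_Bond/(10 Wi)
  = 4.3937/(10·10.1) + 1/√24492 = 0.043502 + 0.006390 = 0.049892
P80 = (1/0.049892)² = 20.0432² = 401.73 µm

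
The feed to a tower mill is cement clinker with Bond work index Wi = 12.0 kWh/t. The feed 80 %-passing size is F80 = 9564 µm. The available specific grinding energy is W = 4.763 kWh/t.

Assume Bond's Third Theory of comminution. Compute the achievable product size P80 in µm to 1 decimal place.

P80 = 401.3 µm

W = 10·Wi·[P80^(−½) − F80^(−½)]
1/√P80 = 1/√F80 + W/(10·Wi)
  = 4.7630/(10·12.0) + 1/√9564 = 0.039692 + 0.010225 = 0.049917
P80 = (1/0.049917)² = 20.0332² = 401.33 µm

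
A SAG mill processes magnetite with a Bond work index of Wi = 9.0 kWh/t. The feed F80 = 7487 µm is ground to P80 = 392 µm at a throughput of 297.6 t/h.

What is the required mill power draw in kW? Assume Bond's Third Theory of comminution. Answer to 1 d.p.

Bond:  W = 10 Wi (1/√P − 1/√F)
W = 10·9.0·(1/√392 − 1/√7487) = 10·9.0·(0.038951) = 3.5056 kWh/t
Mill draw = 3.5056 × 297.6 = 1043.3 kW

P = 1043.3 kW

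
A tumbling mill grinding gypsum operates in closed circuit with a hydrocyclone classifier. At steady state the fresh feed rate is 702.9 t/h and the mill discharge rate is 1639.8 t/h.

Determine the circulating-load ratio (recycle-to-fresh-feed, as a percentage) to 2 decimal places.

Mill node: discharge = fresh + recycle.
R = M − F = 1639.8 − 702.9 = 936.9 t/h
CL = 100·R/F = 100·936.9/702.9 = 133.29 %

CL = 133.29 %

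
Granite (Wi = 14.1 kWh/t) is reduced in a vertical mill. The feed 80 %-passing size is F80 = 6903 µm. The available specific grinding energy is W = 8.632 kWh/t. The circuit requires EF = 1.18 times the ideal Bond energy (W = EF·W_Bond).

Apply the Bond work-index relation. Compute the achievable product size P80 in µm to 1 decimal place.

P80 = 244.8 µm

Bond: W = 10·Wi·(1/√P80 − 1/√F80)
W_Bond = W / EF = 8.632 / 1.18 = 7.3153 kWh/t
P80^(−½) = W_Bond/(10 Wi) + F80^(−½)
  = 7.3153/(10·14.1) + 1/√6903 = 0.051881 + 0.012036 = 0.063917
P80 = (1/0.063917)² = 15.6452² = 244.77 µm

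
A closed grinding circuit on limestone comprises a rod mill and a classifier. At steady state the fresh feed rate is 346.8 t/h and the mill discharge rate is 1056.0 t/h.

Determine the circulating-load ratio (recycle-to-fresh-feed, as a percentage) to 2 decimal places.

Discharge = new feed + return, hence
R = M − F = 1056.0 − 346.8 = 709.2 t/h
CL = 100·R/F = 100·709.2/346.8 = 204.50 %

CL = 204.50 %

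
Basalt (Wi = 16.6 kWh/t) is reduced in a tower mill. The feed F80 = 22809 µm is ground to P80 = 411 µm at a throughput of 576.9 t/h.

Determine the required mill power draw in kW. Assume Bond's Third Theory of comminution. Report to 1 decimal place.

P = 4089.7 kW

W = 10·Wi·(P80^(-½) − F80^(-½))
W = 10·16.6·(1/√411 − 1/√22809) = 10·16.6·(0.042705) = 7.0890 kWh/t
Mill draw = 7.0890 × 576.9 = 4089.7 kW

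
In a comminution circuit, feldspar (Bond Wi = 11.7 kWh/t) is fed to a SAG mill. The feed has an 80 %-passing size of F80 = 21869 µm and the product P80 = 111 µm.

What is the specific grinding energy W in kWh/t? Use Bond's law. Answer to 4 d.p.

Bond: W = 10·Wi·(1/√P80 − 1/√F80)
1/√111 = 0.094916;  1/√21869 = 0.006762
W = 10·11.7·(0.094916 − 0.006762) = 10.3140 kWh/t

W = 10.3140 kWh/t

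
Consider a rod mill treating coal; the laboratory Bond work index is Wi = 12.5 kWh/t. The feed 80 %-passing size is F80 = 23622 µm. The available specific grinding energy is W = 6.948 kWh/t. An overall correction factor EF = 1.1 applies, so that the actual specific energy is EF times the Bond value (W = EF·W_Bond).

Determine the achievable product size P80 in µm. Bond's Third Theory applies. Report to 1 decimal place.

P80 = 307.4 µm

W = 10·Wi·(P80^(-½) − F80^(-½))
W_Bond = W / EF = 6.948 / 1.1 = 6.3164 kWh/t
P80^(−½) = W_Bond/(10 Wi) + F80^(−½)
  = 6.3164/(10·12.5) + 1/√23622 = 0.050531 + 0.006506 = 0.057037
P80 = (1/0.057037)² = 17.5324² = 307.38 µm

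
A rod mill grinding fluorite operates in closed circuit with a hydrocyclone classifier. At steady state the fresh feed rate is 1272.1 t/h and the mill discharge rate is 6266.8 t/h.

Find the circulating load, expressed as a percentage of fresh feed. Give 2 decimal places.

Discharge = new feed + return, hence
R = M − F = 6266.8 − 1272.1 = 4994.7 t/h
CL = 100·R/F = 100·4994.7/1272.1 = 392.63 %

CL = 392.63 %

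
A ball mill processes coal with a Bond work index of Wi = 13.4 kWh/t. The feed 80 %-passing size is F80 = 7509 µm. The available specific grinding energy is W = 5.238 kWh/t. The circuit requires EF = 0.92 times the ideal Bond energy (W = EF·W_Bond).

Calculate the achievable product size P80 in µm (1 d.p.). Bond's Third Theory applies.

W = 10·Wi·(P80^(-½) − F80^(-½))
W_Bond = W / EF = 5.238 / 0.92 = 5.6935 kWh/t
1/√P80 = 1/√F80 + W_Bond/(10·Wi)
  = 5.6935/(10·13.4) + 1/√7509 = 0.042489 + 0.011540 = 0.054029
P80 = (1/0.054029)² = 18.5087² = 342.57 µm

P80 = 342.6 µm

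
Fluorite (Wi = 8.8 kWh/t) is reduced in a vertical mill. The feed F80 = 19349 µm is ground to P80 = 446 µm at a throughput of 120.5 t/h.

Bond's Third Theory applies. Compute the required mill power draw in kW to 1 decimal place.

P = 425.9 kW

Bond: W = 10·Wi·(1/√P80 − 1/√F80)
W = 10·8.8·(1/√446 − 1/√19349) = 10·8.8·(0.040162) = 3.5343 kWh/t
P_mill = W·ṁ = 3.5343·120.5 = 425.9 kW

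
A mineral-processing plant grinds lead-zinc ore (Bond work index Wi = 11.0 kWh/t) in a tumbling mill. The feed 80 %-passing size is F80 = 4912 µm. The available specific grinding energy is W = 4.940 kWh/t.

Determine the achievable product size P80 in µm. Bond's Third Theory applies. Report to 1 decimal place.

P80 = 285.6 µm

W_Bond = 10·Wi·(1/√P₈₀ − 1/√F₈₀)
P80^-0.5 = F80^-0.5 + W/(10 Wi)
  = 4.9400/(10·11.0) + 1/√4912 = 0.044909 + 0.014268 = 0.059177
P80 = (1/0.059177)² = 16.8984² = 285.55 µm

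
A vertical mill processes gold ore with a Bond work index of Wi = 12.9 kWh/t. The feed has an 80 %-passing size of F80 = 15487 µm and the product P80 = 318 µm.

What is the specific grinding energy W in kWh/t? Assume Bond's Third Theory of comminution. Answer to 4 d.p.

W = 6.1974 kWh/t

W = 10 Wi (P80^-0.5 − F80^-0.5)
1/√318 = 0.056077;  1/√15487 = 0.008036
W = 10·12.9·(0.056077 − 0.008036) = 6.1974 kWh/t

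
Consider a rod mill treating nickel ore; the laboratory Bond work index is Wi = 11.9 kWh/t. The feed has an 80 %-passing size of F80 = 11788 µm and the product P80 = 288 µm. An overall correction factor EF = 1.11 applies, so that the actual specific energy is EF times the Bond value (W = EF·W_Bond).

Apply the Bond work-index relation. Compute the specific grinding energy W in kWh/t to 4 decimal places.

W = 10 Wi (P80^-0.5 − F80^-0.5)
1/√288 = 0.058926;  1/√11788 = 0.009210
W = 10·11.9·(0.058926 − 0.009210) = 5.9161 kWh/t
W_actual = 1.11 × 5.9161 = 6.5669 kWh/t

W = 6.5669 kWh/t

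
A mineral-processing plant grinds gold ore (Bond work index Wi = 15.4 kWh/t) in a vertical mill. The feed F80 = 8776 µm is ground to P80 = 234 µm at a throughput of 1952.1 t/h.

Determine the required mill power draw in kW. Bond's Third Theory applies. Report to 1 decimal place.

P = 16443.3 kW

Bond: W = 10·Wi·(1/√P80 − 1/√F80)
W = 10·15.4·(1/√234 − 1/√8776) = 10·15.4·(0.054697) = 8.4234 kWh/t
P = W·T = 8.4234·1952.1 = 16443.3 kW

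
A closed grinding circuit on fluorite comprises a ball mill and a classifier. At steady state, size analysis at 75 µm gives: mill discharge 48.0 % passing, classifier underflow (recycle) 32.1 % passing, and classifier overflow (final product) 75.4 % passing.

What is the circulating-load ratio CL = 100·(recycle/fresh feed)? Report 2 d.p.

Two-product formula at 75 µm:
Fd + Rd = Ru + Fo ⇒ R/F = (o−d)/(d−u)
r = (75.4 − 48.0)/(48.0 − 32.1) = 27.4/15.9 = 1.7233
CL = 100·r = 172.33 %

CL = 172.33 %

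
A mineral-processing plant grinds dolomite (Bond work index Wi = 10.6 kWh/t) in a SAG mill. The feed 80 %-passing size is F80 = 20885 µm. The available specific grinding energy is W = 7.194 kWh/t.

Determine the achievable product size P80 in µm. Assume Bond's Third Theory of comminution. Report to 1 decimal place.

Bond:  W = 10 Wi (1/√P − 1/√F)
⇒ 1/√P80 = W/(10·Wi) + 1/√F80
  = 7.1940/(10·10.6) + 1/√20885 = 0.067868 + 0.006920 = 0.074788
P80 = (1/0.074788)² = 13.3712² = 178.79 µm

P80 = 178.8 µm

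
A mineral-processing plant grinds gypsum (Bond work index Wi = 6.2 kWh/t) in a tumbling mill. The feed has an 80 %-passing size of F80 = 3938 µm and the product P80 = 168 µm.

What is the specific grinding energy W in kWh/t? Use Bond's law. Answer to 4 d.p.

W = 10 Wi (1/√P80 − 1/√F80)  [Bond]
1/√168 = 0.077152;  1/√3938 = 0.015935
W = 10·6.2·(0.077152 − 0.015935) = 3.7954 kWh/t

W = 3.7954 kWh/t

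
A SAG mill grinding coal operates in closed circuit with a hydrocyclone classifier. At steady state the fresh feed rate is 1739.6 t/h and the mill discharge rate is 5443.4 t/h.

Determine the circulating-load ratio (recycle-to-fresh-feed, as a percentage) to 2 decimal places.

M = F + R at steady state, so:
R = M − F = 5443.4 − 1739.6 = 3703.8 t/h
CL = 100·R/F = 100·3703.8/1739.6 = 212.91 %

CL = 212.91 %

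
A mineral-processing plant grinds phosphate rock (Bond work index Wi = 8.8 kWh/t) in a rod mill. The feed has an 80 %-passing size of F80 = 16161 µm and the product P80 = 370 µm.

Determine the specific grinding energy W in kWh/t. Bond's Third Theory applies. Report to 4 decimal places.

W = 10 Wi / √P80 − 10 Wi / √F80
1/√370 = 0.051988;  1/√16161 = 0.007866
W = 10·8.8·(0.051988 − 0.007866) = 3.8827 kWh/t

W = 3.8827 kWh/t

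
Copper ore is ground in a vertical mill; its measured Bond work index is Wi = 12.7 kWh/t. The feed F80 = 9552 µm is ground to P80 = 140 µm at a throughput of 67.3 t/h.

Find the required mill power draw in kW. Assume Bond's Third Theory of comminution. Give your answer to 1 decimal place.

P = 634.9 kW

W = 10·Wi·(P80^(-½) − F80^(-½))
W = 10·12.7·(1/√140 − 1/√9552) = 10·12.7·(0.074284) = 9.4340 kWh/t
P_mill = W·ṁ = 9.4340·67.3 = 634.9 kW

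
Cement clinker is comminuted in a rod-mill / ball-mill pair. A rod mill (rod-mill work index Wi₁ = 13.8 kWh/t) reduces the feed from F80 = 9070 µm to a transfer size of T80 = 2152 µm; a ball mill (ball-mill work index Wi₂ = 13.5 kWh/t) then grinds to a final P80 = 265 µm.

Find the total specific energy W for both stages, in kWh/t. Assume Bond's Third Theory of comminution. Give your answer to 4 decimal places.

W = 10·Wi·(P80^(-½) − F80^(-½))
Stage 1 (9070→2152 µm, Wi₁=13.8): W₁ = 10·13.8·(0.021557 − 0.010500) = 1.5258 kWh/t
Stage 2 (2152→265 µm, Wi₂=13.5): W₂ = 10·13.5·(0.061430 − 0.021557) = 5.3829 kWh/t
W = W₁ + W₂ = 1.5258 + 5.3829 = 6.9086 kWh/t

W = 6.9086 kWh/t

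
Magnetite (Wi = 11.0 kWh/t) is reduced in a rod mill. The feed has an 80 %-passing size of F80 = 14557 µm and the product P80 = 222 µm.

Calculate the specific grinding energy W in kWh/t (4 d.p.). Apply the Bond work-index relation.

W = 6.4710 kWh/t

W_Bond = 10·Wi·(1/√P₈₀ − 1/√F₈₀)
1/√222 = 0.067116;  1/√14557 = 0.008288
W = 10·11.0·(0.067116 − 0.008288) = 6.4710 kWh/t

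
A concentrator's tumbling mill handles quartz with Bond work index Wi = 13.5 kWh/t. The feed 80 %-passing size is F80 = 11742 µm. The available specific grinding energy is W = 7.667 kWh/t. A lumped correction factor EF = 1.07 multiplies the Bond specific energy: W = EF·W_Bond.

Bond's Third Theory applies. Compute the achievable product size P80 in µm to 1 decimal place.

P80 = 257.6 µm

Bond: W = 10·Wi·(1/√P80 − 1/√F80)
W_Bond = W / EF = 7.667 / 1.07 = 7.1654 kWh/t
P80^(−½) = W_Bond/(10 Wi) + F80^(−½)
  = 7.1654/(10·13.5) + 1/√11742 = 0.053077 + 0.009228 = 0.062306
P80 = (1/0.062306)² = 16.0499² = 257.60 µm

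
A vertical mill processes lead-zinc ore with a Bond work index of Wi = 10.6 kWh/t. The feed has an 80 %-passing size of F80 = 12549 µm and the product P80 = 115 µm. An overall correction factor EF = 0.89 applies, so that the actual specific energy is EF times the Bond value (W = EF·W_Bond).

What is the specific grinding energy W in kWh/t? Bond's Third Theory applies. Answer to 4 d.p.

W_Bond = 10·Wi·(1/√P₈₀ − 1/√F₈₀)
1/√115 = 0.093250;  1/√12549 = 0.008927
W = 10·10.6·(0.093250 − 0.008927) = 8.9383 kWh/t
Apply correction: 8.9383 × 0.89 = 7.9551 kWh/t

W = 7.9551 kWh/t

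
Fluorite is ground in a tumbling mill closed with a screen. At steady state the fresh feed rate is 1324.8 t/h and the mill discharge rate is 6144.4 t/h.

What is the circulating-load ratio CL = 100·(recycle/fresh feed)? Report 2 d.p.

M = F + R at steady state, so:
R = M − F = 6144.4 − 1324.8 = 4819.6 t/h
CL = 100·R/F = 100·4819.6/1324.8 = 363.80 %

CL = 363.80 %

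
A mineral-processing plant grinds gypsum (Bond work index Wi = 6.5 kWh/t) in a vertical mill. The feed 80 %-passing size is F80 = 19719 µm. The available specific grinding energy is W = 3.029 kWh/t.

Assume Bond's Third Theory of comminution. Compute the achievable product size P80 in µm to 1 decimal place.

Bond:  W = 10 Wi (1/√P − 1/√F)
1/√P80 = 1/√F80 + W/(10·Wi)
  = 3.0290/(10·6.5) + 1/√19719 = 0.046600 + 0.007121 = 0.053721
P80 = (1/0.053721)² = 18.6146² = 346.50 µm

P80 = 346.5 µm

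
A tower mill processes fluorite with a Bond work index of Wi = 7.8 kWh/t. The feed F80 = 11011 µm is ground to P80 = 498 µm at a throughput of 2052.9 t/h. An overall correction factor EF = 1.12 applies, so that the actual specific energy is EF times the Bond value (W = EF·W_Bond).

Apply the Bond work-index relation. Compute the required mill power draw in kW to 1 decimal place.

W = 10 Wi (P80^-0.5 − F80^-0.5)
W = 10·7.8·(1/√498 − 1/√11011) = 10·7.8·(0.035281) = 2.7519 kWh/t
Corrected W = EF·W_Bond = 1.12·2.7519 = 3.0822 kWh/t
Power = W × throughput = 3.0822 kWh/t × 2052.9 t/h = 6327.4 kW

P = 6327.4 kW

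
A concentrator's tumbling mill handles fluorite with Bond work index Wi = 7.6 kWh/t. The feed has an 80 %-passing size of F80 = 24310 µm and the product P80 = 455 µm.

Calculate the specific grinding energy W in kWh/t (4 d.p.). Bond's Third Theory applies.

W = 3.0755 kWh/t

W = 10 Wi (P80^-0.5 − F80^-0.5)
1/√455 = 0.046881;  1/√24310 = 0.006414
W = 10·7.6·(0.046881 − 0.006414) = 3.0755 kWh/t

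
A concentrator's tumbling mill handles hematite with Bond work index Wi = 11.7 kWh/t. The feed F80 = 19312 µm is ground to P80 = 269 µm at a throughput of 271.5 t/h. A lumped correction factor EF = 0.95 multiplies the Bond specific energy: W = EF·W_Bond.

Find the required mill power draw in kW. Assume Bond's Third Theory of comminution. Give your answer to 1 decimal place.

P = 1622.8 kW

Bond: W = 10·Wi·(1/√P80 − 1/√F80)
W = 10·11.7·(1/√269 − 1/√19312) = 10·11.7·(0.053775) = 6.2917 kWh/t
W_actual = 0.95 × 6.2917 = 5.9771 kWh/t
P_mill = W·ṁ = 5.9771·271.5 = 1622.8 kW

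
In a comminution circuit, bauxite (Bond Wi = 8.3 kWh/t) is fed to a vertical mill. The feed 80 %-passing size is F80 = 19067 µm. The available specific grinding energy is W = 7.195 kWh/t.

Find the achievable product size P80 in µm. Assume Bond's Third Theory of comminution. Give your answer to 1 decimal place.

W = 10 Wi / √P80 − 10 Wi / √F80
P80^(−½) = W/(10 Wi) + F80^(−½)
  = 7.1950/(10·8.3) + 1/√19067 = 0.086687 + 0.007242 = 0.093929
P80 = (1/0.093929)² = 10.6464² = 113.35 µm

P80 = 113.3 µm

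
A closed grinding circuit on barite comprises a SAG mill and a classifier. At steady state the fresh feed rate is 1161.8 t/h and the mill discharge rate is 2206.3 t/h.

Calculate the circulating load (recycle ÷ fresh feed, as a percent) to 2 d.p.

Steady state: M = F + R.
R = M − F = 2206.3 − 1161.8 = 1044.5 t/h
CL = 100·R/F = 100·1044.5/1161.8 = 89.90 %

CL = 89.90 %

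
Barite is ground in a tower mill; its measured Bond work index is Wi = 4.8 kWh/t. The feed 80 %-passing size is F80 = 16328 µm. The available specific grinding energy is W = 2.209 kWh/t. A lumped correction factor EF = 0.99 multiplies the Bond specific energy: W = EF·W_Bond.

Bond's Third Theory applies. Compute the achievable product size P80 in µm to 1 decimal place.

P80 = 339.0 µm

W_Bond = 10·Wi·(1/√P₈₀ − 1/√F₈₀)
W_Bond = W / EF = 2.209 / 0.99 = 2.2313 kWh/t
P80^-0.5 = F80^-0.5 + W_Bond/(10 Wi)
  = 2.2313/(10·4.8) + 1/√16328 = 0.046486 + 0.007826 = 0.054312
P80 = (1/0.054312)² = 18.4123² = 339.01 µm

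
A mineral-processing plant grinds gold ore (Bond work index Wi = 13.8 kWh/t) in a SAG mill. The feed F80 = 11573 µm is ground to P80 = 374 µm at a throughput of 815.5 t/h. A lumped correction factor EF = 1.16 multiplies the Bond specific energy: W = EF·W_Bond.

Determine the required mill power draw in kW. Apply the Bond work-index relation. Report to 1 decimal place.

P = 5536.8 kW

W = 10·Wi·[P80^(−½) − F80^(−½)]
W = 10·13.8·(1/√374 − 1/√11573) = 10·13.8·(0.042413) = 5.8530 kWh/t
Apply correction: 5.8530 × 1.16 = 6.7895 kWh/t
Mill draw = 6.7895 × 815.5 = 5536.8 kW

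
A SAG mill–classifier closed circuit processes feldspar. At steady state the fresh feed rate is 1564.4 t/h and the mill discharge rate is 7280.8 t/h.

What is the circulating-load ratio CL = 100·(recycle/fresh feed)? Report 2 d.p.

Mill node: discharge = fresh + recycle.
R = M − F = 7280.8 − 1564.4 = 5716.4 t/h
CL = 100·R/F = 100·5716.4/1564.4 = 365.41 %

CL = 365.41 %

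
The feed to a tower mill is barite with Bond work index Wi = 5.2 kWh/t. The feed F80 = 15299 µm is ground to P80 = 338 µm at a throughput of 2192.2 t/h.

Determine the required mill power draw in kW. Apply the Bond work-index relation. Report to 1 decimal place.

W = 10 Wi (P80^-0.5 − F80^-0.5)
W = 10·5.2·(1/√338 − 1/√15299) = 10·5.2·(0.046308) = 2.4080 kWh/t
P = W·T = 2.4080·2192.2 = 5278.9 kW

P = 5278.9 kW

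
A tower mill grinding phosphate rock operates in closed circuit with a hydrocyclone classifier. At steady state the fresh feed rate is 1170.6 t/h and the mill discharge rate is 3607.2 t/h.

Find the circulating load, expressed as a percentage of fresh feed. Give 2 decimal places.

CL = 208.15 %

M = F + R at steady state, so:
R = M − F = 3607.2 − 1170.6 = 2436.6 t/h
CL = 100·R/F = 100·2436.6/1170.6 = 208.15 %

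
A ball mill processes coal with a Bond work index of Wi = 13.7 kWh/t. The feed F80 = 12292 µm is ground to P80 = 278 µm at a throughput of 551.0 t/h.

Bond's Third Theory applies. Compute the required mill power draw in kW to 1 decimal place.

P = 3846.5 kW

W = 10 Wi (1/√P80 − 1/√F80)  [Bond]
W = 10·13.7·(1/√278 − 1/√12292) = 10·13.7·(0.050956) = 6.9810 kWh/t
P = W·T = 6.9810·551.0 = 3846.5 kW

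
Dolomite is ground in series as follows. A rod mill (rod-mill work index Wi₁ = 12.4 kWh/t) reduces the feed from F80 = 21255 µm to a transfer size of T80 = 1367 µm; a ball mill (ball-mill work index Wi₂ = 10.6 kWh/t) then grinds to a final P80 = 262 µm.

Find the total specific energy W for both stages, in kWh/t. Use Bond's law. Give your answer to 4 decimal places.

W = 6.1850 kWh/t

W = 10 Wi / √P80 − 10 Wi / √F80
Stage 1 (21255→1367 µm, Wi₁=12.4): W₁ = 10·12.4·(0.027047 − 0.006859) = 2.5033 kWh/t
Stage 2 (1367→262 µm, Wi₂=10.6): W₂ = 10·10.6·(0.061780 − 0.027047) = 3.6817 kWh/t
W = W₁ + W₂ = 2.5033 + 3.6817 = 6.1850 kWh/t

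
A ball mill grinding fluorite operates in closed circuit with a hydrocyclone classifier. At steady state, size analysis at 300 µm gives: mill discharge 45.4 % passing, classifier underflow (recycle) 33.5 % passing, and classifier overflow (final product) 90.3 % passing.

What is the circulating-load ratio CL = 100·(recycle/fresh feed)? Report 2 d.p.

Let r = R/F. Size balance at 300 µm:
(1+r)·d = r·u + o ⇒ r = (o−d)/(d−u)
r = (90.3 − 45.4)/(45.4 − 33.5) = 44.9/11.9 = 3.7731
CL = 100·r = 377.31 %

CL = 377.31 %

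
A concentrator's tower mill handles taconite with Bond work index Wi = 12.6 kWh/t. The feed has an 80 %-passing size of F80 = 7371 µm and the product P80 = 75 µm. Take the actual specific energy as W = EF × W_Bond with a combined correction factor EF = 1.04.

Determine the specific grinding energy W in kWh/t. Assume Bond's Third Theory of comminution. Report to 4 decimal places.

W_Bond = 10·Wi·(1/√P₈₀ − 1/√F₈₀)
1/√75 = 0.115470;  1/√7371 = 0.011648
W = 10·12.6·(0.115470 − 0.011648) = 13.0816 kWh/t
Corrected W = EF·W_Bond = 1.04·13.0816 = 13.6049 kWh/t

W = 13.6049 kWh/t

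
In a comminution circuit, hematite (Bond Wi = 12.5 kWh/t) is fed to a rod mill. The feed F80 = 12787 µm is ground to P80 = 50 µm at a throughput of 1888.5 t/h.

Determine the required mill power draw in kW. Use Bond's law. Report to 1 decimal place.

W = 10·Wi·(P80^(-½) − F80^(-½))
W = 10·12.5·(1/√50 − 1/√12787) = 10·12.5·(0.132578) = 16.5723 kWh/t
P = W·T = 16.5723·1888.5 = 31296.7 kW

P = 31296.7 kW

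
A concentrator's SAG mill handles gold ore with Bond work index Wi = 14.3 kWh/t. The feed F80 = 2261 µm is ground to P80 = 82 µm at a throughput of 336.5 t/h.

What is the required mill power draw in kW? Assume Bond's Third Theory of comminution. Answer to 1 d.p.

P = 4301.9 kW

W = 10·Wi·(P80^(-½) − F80^(-½))
W = 10·14.3·(1/√82 − 1/√2261) = 10·14.3·(0.089401) = 12.7843 kWh/t
Power = W × throughput = 12.7843 kWh/t × 336.5 t/h = 4301.9 kW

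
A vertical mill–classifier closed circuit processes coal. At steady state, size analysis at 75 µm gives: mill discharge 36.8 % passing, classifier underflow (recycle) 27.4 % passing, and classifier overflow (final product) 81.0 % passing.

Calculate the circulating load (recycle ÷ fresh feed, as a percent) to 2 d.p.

CL = 470.21 %

Two-product formula at 75 µm:
(1+r)·d = r·u + o ⇒ r = (o−d)/(d−u)
r = (81.0 − 36.8)/(36.8 − 27.4) = 44.2/9.4 = 4.7021
CL = 100·r = 470.21 %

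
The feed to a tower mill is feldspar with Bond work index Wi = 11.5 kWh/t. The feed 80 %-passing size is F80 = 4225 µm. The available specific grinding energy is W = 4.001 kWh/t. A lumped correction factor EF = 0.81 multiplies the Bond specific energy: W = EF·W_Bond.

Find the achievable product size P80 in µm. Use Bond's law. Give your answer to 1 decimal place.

P80 = 293.8 µm

W = 10 Wi (1/√P80 − 1/√F80)  [Bond]
W_Bond = W / EF = 4.001 / 0.81 = 4.9395 kWh/t
⇒ 1/√P80 = W_Bond/(10·Wi) + 1/√F80
  = 4.9395/(10·11.5) + 1/√4225 = 0.042952 + 0.015385 = 0.058337
P80 = (1/0.058337)² = 17.1418² = 293.84 µm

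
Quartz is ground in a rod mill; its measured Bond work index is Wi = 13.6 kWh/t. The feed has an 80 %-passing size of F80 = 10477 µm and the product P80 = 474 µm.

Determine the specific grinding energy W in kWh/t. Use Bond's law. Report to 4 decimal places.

W = 4.9180 kWh/t

W_Bond = 10·Wi·(1/√P₈₀ − 1/√F₈₀)
1/√474 = 0.045932;  1/√10477 = 0.009770
W = 10·13.6·(0.045932 − 0.009770) = 4.9180 kWh/t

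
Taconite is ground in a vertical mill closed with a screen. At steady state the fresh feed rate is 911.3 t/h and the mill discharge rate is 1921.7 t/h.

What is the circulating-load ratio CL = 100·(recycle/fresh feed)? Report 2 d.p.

CL = 110.87 %

Discharge = new feed + return, hence
R = M − F = 1921.7 − 911.3 = 1010.4 t/h
CL = 100·R/F = 100·1010.4/911.3 = 110.87 %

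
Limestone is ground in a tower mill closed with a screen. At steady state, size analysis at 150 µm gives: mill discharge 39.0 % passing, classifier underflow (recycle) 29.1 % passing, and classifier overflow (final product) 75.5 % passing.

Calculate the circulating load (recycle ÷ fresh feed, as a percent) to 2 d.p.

Balance %-passing 150 µm (r = R/F):
(1+r)d = ru + o → r = (o−d)/(d−u)
r = (75.5 − 39.0)/(39.0 − 29.1) = 36.5/9.9 = 3.6869
CL = 100·r = 368.69 %

CL = 368.69 %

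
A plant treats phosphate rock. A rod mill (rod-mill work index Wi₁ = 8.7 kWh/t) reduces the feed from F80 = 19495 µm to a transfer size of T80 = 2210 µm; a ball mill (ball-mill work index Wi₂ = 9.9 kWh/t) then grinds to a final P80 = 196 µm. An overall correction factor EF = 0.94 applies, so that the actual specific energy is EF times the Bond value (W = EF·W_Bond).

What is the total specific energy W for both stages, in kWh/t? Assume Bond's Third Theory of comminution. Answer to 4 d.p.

W = 5.8215 kWh/t

Bond:  W = 10 Wi (1/√P − 1/√F)
Stage 1 (19495→2210 µm, Wi₁=8.7): W₁ = 10·8.7·(0.021272 − 0.007162) = 1.2275 kWh/t
Stage 2 (2210→196 µm, Wi₂=9.9): W₂ = 10·9.9·(0.071429 − 0.021272) = 4.9655 kWh/t
W = W₁ + W₂ = 1.2275 + 4.9655 = 6.1931 kWh/t
W_actual = 0.94 × 6.1931 = 5.8215 kWh/t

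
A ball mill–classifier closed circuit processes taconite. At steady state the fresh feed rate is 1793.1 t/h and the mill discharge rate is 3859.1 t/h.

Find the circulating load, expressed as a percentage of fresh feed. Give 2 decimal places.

CL = 115.22 %

Steady state: M = F + R.
R = M − F = 3859.1 − 1793.1 = 2066.0 t/h
CL = 100·R/F = 100·2066.0/1793.1 = 115.22 %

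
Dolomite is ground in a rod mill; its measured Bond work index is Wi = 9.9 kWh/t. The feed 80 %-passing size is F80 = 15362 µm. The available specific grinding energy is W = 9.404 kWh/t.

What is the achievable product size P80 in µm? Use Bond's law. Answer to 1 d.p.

P80 = 94.2 µm

W = 10 Wi (1/√P80 − 1/√F80)  [Bond]
⇒ 1/√P80 = W/(10·Wi) + 1/√F80
  = 9.4040/(10·9.9) + 1/√15362 = 0.094990 + 0.008068 = 0.103058
P80 = (1/0.103058)² = 9.7033² = 94.15 µm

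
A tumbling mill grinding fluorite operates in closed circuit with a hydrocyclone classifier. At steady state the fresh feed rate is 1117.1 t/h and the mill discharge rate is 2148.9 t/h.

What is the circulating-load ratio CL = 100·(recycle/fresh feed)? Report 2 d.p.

CL = 92.36 %

Discharge = new feed + return, hence
R = M − F = 2148.9 − 1117.1 = 1031.8 t/h
CL = 100·R/F = 100·1031.8/1117.1 = 92.36 %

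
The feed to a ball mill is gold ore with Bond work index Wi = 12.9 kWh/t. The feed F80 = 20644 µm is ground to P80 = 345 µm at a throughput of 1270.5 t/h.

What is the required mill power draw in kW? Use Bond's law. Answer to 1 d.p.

W = 10·Wi·(P80^(-½) − F80^(-½))
W = 10·12.9·(1/√345 − 1/√20644) = 10·12.9·(0.046878) = 6.0473 kWh/t
Mill draw = 6.0473 × 1270.5 = 7683.1 kW

P = 7683.1 kW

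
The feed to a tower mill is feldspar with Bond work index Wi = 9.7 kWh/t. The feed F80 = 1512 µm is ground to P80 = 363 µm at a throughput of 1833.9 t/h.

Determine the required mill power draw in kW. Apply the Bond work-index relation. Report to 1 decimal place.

W = 10 Wi / √P80 − 10 Wi / √F80
W = 10·9.7·(1/√363 − 1/√1512) = 10·9.7·(0.026769) = 2.5966 kWh/t
P_mill = W·ṁ = 2.5966·1833.9 = 4761.9 kW

P = 4761.9 kW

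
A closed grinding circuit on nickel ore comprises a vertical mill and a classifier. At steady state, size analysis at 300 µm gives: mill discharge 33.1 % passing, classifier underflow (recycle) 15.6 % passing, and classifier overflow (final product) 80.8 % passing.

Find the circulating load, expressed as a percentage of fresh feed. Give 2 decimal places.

CL = 272.57 %

Classifier node, passing 300 µm:
(1+r)·d = r·u + o ⇒ r = (o−d)/(d−u)
r = (80.8 − 33.1)/(33.1 − 15.6) = 47.7/17.5 = 2.7257
CL = 100·r = 272.57 %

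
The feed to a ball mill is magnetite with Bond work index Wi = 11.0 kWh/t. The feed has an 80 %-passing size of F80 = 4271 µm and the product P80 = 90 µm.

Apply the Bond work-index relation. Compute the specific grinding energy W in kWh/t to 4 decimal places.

W = 9.9118 kWh/t

W_Bond = 10·Wi·(1/√P₈₀ − 1/√F₈₀)
1/√90 = 0.105409;  1/√4271 = 0.015302
W = 10·11.0·(0.105409 − 0.015302) = 9.9118 kWh/t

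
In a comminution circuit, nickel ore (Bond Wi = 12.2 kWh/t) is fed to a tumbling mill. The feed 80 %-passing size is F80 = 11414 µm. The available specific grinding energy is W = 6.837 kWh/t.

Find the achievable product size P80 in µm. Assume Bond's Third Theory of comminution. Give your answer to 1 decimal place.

Bond: W = 10·Wi·(1/√P80 − 1/√F80)
1/√P80 = 1/√F80 + W/(10·Wi)
  = 6.8370/(10·12.2) + 1/√11414 = 0.056041 + 0.009360 = 0.065401
P80 = (1/0.065401)² = 15.2903² = 233.79 µm

P80 = 233.8 µm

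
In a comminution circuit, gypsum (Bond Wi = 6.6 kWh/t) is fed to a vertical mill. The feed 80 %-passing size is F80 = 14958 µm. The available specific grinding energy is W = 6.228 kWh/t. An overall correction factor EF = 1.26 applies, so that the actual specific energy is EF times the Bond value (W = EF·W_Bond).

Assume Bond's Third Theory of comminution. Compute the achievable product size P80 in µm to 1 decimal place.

P80 = 144.9 µm

Bond: W = 10·Wi·(1/√P80 − 1/√F80)
W_Bond = W / EF = 6.228 / 1.26 = 4.9429 kWh/t
⇒ 1/√P80 = W_Bond/(10 Wi) + 1/√F80
  = 4.9429/(10·6.6) + 1/√14958 = 0.074892 + 0.008176 = 0.083068
P80 = (1/0.083068)² = 12.0383² = 144.92 µm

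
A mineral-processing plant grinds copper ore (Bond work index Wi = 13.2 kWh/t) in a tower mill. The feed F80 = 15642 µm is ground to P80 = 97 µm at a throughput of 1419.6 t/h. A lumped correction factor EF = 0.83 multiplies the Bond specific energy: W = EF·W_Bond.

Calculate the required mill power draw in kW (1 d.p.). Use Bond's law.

W = 10 Wi / √P80 − 10 Wi / √F80
W = 10·13.2·(1/√97 − 1/√15642) = 10·13.2·(0.093539) = 12.3471 kWh/t
With EF = 0.83: W = 12.3471·0.83 = 10.2481 kWh/t
P = W·T = 10.2481·1419.6 = 14548.2 kW

P = 14548.2 kW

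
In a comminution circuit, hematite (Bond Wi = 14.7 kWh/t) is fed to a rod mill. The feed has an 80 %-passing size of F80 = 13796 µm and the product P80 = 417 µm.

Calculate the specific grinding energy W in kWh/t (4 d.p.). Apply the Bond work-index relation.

W = 5.9471 kWh/t

W = 10 Wi / √P80 − 10 Wi / √F80
1/√417 = 0.048970;  1/√13796 = 0.008514
W = 10·14.7·(0.048970 − 0.008514) = 5.9471 kWh/t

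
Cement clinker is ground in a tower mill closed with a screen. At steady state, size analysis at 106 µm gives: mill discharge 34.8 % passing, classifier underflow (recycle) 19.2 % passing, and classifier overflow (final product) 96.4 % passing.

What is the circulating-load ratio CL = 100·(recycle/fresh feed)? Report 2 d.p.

CL = 394.87 %

Classifier node, passing 106 µm:
d + r·d = r·u + o → r(d−u) = o−d
r = (96.4 − 34.8)/(34.8 − 19.2) = 61.6/15.6 = 3.9487
CL = 100·r = 394.87 %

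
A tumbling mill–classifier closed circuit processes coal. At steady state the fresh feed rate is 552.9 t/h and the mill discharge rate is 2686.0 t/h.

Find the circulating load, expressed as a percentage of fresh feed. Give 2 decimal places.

Discharge = new feed + return, hence
R = M − F = 2686.0 − 552.9 = 2133.1 t/h
CL = 100·R/F = 100·2133.1/552.9 = 385.80 %

CL = 385.80 %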